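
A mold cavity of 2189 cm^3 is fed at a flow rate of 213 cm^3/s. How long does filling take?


Formula: t_fill = V_mold / Q_flow
t = 2189 cm^3 / 213 cm^3/s = 10.2770 s

10.2770 s


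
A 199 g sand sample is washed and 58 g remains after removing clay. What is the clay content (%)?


Formula: Clay% = (W_total - W_washed) / W_total * 100
Clay mass = 199 - 58 = 141 g
Clay% = 141 / 199 * 100 = 70.8543%

70.8543%


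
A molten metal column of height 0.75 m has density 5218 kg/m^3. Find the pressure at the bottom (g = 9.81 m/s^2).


Formula: P = rho * g * h
rho * g = 5218 * 9.81 = 51188.58 N/m^3
P = 51188.58 * 0.75 = 38391.4350 Pa


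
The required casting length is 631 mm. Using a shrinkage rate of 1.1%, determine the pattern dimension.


Formula: L_pattern = L_casting * (1 + shrinkage_rate/100)
Shrinkage factor = 1 + 1.1/100 = 1.011
L_pattern = 631 mm * 1.011 = 637.9410 mm

Final answer: 637.9410 mm


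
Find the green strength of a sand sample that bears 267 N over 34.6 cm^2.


Formula: Compressive Strength = Force / Area
Strength = 267 N / 34.6 cm^2 = 7.7168 N/cm^2

Answer: 7.7168 N/cm^2


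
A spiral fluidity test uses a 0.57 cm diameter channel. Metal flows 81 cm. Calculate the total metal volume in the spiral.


Formula: V = pi * (d/2)^2 * L  (cylinder volume)
Radius = 0.57/2 = 0.285 cm
V = pi * 0.285^2 * 81 = 20.6692 cm^3

Answer: 20.6692 cm^3


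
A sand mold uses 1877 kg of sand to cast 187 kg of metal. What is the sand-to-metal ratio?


Formula: Sand-to-Metal Ratio = W_sand / W_metal
Ratio = 1877 kg / 187 kg = 10.0374

10.0374


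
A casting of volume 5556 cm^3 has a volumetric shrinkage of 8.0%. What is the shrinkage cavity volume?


Formula: V_shrink = V_casting * shrinkage_pct / 100
V_shrink = 5556 cm^3 * 8.0 / 100 = 444.4800 cm^3

Answer: 444.4800 cm^3


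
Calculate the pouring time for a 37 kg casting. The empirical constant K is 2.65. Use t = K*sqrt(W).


Formula: t = K * sqrt(W)
sqrt(W) = sqrt(37) = 6.08276
t = 2.65 * 6.08276 = 16.1193 s

Final answer: 16.1193 s


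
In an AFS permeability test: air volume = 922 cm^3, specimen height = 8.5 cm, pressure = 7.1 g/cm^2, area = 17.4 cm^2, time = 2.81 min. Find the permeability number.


Formula: Permeability Number P = (V * H) / (p * A * t)
Numerator: V * H = 922 * 8.5 = 7837.0
Denominator: p * A * t = 7.1 * 17.4 * 2.81 = 347.1474
P = 7837.0 / 347.1474 = 22.5754

Answer: 22.5754


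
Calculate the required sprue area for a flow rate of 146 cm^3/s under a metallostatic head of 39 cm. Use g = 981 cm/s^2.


Formula: v = sqrt(2*g*h), A = Q/v
Velocity: v = sqrt(2 * 981 * 39) = sqrt(76518) = 276.6189 cm/s
Sprue area: A = Q / v = 146 / 276.6189 = 0.5278 cm^2

Final answer: 0.5278 cm^2


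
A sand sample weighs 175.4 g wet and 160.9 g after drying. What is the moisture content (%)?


Formula: MC = (W_wet - W_dry) / W_wet * 100
Water mass = 175.4 - 160.9 = 14.5 g
MC = 14.5 / 175.4 * 100 = 8.2668%

8.2668%


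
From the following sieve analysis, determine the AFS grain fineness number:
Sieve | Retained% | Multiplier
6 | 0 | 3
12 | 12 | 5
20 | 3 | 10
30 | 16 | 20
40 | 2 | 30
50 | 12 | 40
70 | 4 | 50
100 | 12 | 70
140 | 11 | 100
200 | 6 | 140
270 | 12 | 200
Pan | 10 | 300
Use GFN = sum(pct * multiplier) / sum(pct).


Formula: GFN = sum(pct * multiplier) / sum(pct)
sum(pct * multiplier) = 9330
sum(pct) = 100
GFN = 9330 / 100 = 93.30

Answer: 93.30


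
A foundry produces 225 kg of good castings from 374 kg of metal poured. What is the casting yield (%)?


Formula: Casting Yield = (W_good / W_total) * 100
Yield = (225 kg / 374 kg) * 100 = 60.1604%

Answer: 60.1604%


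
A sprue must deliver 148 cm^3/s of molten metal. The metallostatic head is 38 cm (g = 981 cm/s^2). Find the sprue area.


Formula: v = sqrt(2*g*h), A = Q/v
Velocity: v = sqrt(2 * 981 * 38) = sqrt(74556) = 273.0494 cm/s
Sprue area: A = Q / v = 148 / 273.0494 = 0.5420 cm^2

Answer: 0.5420 cm^2


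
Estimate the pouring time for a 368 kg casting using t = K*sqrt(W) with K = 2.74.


Formula: t = K * sqrt(W)
sqrt(W) = sqrt(368) = 19.18333
t = 2.74 * 19.18333 = 52.5623 s

52.5623 s


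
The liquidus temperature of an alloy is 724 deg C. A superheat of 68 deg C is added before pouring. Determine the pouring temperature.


Formula: T_pour = T_melt + Superheat
T_pour = 724 + 68 = 792 deg C


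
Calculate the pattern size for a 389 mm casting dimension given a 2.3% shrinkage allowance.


Formula: L_pattern = L_casting * (1 + shrinkage_rate/100)
Shrinkage factor = 1 + 2.3/100 = 1.023
L_pattern = 389 mm * 1.023 = 397.9470 mm

Final answer: 397.9470 mm


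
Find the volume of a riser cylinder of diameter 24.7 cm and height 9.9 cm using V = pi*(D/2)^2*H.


Formula: V = pi * (D/2)^2 * H  (cylinder volume)
Radius = D/2 = 24.7/2 = 12.35 cm
V = pi * 12.35^2 * 9.9 = 4743.7193 cm^3

Answer: 4743.7193 cm^3


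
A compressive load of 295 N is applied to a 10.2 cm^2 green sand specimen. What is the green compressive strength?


Formula: Compressive Strength = Force / Area
Strength = 295 N / 10.2 cm^2 = 28.9216 N/cm^2

28.9216 N/cm^2


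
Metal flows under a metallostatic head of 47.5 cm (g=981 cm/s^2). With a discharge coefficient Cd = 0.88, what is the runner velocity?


Formula: v = Cd * sqrt(2 * g * h)  (Torricelli with discharge coefficient)
2*g*h = 2 * 981 * 47.5 = 93195.0 cm^2/s^2
sqrt(93195.0) = 305.27856 cm/s
v = 0.88 * 305.27856 = 268.6451 cm/s

268.6451 cm/s


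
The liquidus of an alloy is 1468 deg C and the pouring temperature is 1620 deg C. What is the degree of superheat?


Formula: Superheat = T_pour - T_melt
Superheat = 1620 - 1468 = 152 deg C

Answer: 152 deg C


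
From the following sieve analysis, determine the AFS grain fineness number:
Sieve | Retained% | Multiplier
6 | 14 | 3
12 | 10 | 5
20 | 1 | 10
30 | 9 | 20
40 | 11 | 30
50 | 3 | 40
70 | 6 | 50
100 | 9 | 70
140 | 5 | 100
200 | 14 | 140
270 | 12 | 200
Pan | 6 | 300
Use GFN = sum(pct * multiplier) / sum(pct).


Formula: GFN = sum(pct * multiplier) / sum(pct)
sum(pct * multiplier) = 8322
sum(pct) = 100
GFN = 8322 / 100 = 83.22

Answer: 83.22


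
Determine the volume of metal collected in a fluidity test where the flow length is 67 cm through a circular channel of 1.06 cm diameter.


Formula: V = pi * (d/2)^2 * L  (cylinder volume)
Radius = 1.06/2 = 0.53 cm
V = pi * 0.53^2 * 67 = 59.1257 cm^3


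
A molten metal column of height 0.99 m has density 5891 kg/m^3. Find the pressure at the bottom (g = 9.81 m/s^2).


Formula: P = rho * g * h
rho * g = 5891 * 9.81 = 57790.71 N/m^3
P = 57790.71 * 0.99 = 57212.8029 Pa

Answer: 57212.8029 Pa


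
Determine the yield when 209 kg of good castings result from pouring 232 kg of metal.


Formula: Casting Yield = (W_good / W_total) * 100
Yield = (209 kg / 232 kg) * 100 = 90.0862%

Final answer: 90.0862%


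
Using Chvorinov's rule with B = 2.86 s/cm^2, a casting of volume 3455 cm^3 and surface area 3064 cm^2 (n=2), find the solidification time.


Formula: t_s = B * (V/A)^n  (Chvorinov's rule, n=2)
Modulus M = V/A = 3455/3064 = 1.127611 cm
M^2 = 1.127611^2 = 1.271507 cm^2
t_s = 2.86 * 1.271507 = 3.6365 s

Final answer: 3.6365 s


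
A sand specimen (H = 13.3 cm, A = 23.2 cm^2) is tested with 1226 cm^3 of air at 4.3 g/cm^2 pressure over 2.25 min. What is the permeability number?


Formula: Permeability Number P = (V * H) / (p * A * t)
Numerator: V * H = 1226 * 13.3 = 16305.8
Denominator: p * A * t = 4.3 * 23.2 * 2.25 = 224.46
P = 16305.8 / 224.46 = 72.6446


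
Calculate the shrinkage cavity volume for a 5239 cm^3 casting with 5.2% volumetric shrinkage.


Formula: V_shrink = V_casting * shrinkage_pct / 100
V_shrink = 5239 cm^3 * 5.2 / 100 = 272.4280 cm^3

272.4280 cm^3


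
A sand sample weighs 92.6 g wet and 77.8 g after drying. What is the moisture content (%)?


Formula: MC = (W_wet - W_dry) / W_wet * 100
Water mass = 92.6 - 77.8 = 14.8 g
MC = 14.8 / 92.6 * 100 = 15.9827%

Final answer: 15.9827%


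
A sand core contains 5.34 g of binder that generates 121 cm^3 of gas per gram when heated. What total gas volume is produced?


Formula: V_gas = W_binder * gas_evolution_rate
V = 5.34 g * 121 cm^3/g = 646.1400 cm^3


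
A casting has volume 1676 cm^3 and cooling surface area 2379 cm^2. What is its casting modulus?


Formula: Casting Modulus M = V / A
M = 1676 cm^3 / 2379 cm^2 = 0.7045 cm

0.7045 cm


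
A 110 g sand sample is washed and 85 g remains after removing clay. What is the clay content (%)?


Formula: Clay% = (W_total - W_washed) / W_total * 100
Clay mass = 110 - 85 = 25 g
Clay% = 25 / 110 * 100 = 22.7273%

Final answer: 22.7273%


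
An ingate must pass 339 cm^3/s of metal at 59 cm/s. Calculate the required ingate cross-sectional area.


Formula: A_ingate = Q / v  (continuity equation)
A = 339 cm^3/s / 59 cm/s = 5.7458 cm^2


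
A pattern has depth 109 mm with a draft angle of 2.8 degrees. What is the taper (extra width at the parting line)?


Formula: taper = depth * tan(draft_angle)
tan(2.8 deg) = 0.0489082
taper = 109 mm * 0.0489082 = 5.3310 mm


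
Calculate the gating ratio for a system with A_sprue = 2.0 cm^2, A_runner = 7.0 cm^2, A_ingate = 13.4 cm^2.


Sprue:Runner:Ingate = 1 : 7.0/2.0 : 13.4/2.0 = 1:3.50:6.70

Answer: 1:3.50:6.70


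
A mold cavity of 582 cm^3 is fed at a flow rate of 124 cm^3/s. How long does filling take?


Formula: t_fill = V_mold / Q_flow
t = 582 cm^3 / 124 cm^3/s = 4.6935 s

4.6935 s


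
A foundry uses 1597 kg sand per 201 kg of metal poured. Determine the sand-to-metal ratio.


Formula: Sand-to-Metal Ratio = W_sand / W_metal
Ratio = 1597 kg / 201 kg = 7.9453

Final answer: 7.9453


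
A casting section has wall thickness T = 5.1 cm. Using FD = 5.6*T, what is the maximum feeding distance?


Formula: FD = 5.6 * T  (riser feeding-distance rule)
FD = 5.6 * 5.1 cm = 28.5600 cm

Final answer: 28.5600 cm


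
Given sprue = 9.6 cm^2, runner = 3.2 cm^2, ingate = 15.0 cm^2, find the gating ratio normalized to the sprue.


Sprue:Runner:Ingate = 1 : 3.2/9.6 : 15.0/9.6 = 1:0.33:1.56

1:0.33:1.56


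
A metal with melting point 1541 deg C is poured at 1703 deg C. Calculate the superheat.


Formula: Superheat = T_pour - T_melt
Superheat = 1703 - 1541 = 162 deg C

162 deg C


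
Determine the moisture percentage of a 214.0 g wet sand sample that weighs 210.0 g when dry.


Formula: MC = (W_wet - W_dry) / W_wet * 100
Water mass = 214.0 - 210.0 = 4.0 g
MC = 4.0 / 214.0 * 100 = 1.8692%

1.8692%


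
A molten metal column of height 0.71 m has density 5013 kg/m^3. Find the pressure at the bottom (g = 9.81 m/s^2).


Formula: P = rho * g * h
rho * g = 5013 * 9.81 = 49177.53 N/m^3
P = 49177.53 * 0.71 = 34916.0463 Pa

Final answer: 34916.0463 Pa


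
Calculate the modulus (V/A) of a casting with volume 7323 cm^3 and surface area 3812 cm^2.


Formula: Casting Modulus M = V / A
M = 7323 cm^3 / 3812 cm^2 = 1.9210 cm

Answer: 1.9210 cm


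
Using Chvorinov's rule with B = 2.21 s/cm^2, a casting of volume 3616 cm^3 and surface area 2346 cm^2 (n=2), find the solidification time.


Formula: t_s = B * (V/A)^n  (Chvorinov's rule, n=2)
Modulus M = V/A = 3616/2346 = 1.541347 cm
M^2 = 1.541347^2 = 2.375751 cm^2
t_s = 2.21 * 2.375751 = 5.2504 s

Final answer: 5.2504 s


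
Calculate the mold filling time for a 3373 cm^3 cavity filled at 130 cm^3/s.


Formula: t_fill = V_mold / Q_flow
t = 3373 cm^3 / 130 cm^3/s = 25.9462 s

Final answer: 25.9462 s


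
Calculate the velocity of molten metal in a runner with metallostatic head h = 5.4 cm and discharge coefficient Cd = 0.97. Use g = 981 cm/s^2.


Formula: v = Cd * sqrt(2 * g * h)  (Torricelli with discharge coefficient)
2*g*h = 2 * 981 * 5.4 = 10594.8 cm^2/s^2
sqrt(10594.8) = 102.93104 cm/s
v = 0.97 * 102.93104 = 99.8431 cm/s

Answer: 99.8431 cm/s


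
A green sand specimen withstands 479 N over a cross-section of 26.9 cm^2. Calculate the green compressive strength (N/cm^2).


Formula: Compressive Strength = Force / Area
Strength = 479 N / 26.9 cm^2 = 17.8067 N/cm^2

Final answer: 17.8067 N/cm^2


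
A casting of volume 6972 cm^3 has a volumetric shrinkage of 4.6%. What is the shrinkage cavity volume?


Formula: V_shrink = V_casting * shrinkage_pct / 100
V_shrink = 6972 cm^3 * 4.6 / 100 = 320.7120 cm^3


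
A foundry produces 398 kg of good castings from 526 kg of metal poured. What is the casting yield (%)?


Formula: Casting Yield = (W_good / W_total) * 100
Yield = (398 kg / 526 kg) * 100 = 75.6654%


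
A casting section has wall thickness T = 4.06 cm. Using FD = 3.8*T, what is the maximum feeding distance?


Formula: FD = 3.8 * T  (riser feeding-distance rule)
FD = 3.8 * 4.06 cm = 15.4280 cm

Answer: 15.4280 cm


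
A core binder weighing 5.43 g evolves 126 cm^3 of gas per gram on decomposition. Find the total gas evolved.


Formula: V_gas = W_binder * gas_evolution_rate
V = 5.43 g * 126 cm^3/g = 684.1800 cm^3

684.1800 cm^3


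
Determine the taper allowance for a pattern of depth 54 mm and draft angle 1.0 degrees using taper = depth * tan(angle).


Formula: taper = depth * tan(draft_angle)
tan(1.0 deg) = 0.0174551
taper = 54 mm * 0.0174551 = 0.9426 mm

Answer: 0.9426 mm


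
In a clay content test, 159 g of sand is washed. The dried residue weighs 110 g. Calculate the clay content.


Formula: Clay% = (W_total - W_washed) / W_total * 100
Clay mass = 159 - 110 = 49 g
Clay% = 49 / 159 * 100 = 30.8176%

Answer: 30.8176%


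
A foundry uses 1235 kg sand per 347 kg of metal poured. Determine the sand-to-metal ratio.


Formula: Sand-to-Metal Ratio = W_sand / W_metal
Ratio = 1235 kg / 347 kg = 3.5591


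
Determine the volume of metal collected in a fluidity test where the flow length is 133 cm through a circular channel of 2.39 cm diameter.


Formula: V = pi * (d/2)^2 * L  (cylinder volume)
Radius = 2.39/2 = 1.195 cm
V = pi * 1.195^2 * 133 = 596.6743 cm^3

596.6743 cm^3


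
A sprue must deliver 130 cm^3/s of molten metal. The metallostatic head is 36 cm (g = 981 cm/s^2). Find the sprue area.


Formula: v = sqrt(2*g*h), A = Q/v
Velocity: v = sqrt(2 * 981 * 36) = sqrt(70632) = 265.7668 cm/s
Sprue area: A = Q / v = 130 / 265.7668 = 0.4892 cm^2

Final answer: 0.4892 cm^2


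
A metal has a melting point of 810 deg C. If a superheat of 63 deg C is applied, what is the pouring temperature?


Formula: T_pour = T_melt + Superheat
T_pour = 810 + 63 = 873 deg C

Answer: 873 deg C


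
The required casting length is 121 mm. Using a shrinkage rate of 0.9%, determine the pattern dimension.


Formula: L_pattern = L_casting * (1 + shrinkage_rate/100)
Shrinkage factor = 1 + 0.9/100 = 1.009
L_pattern = 121 mm * 1.009 = 122.0890 mm

Final answer: 122.0890 mm


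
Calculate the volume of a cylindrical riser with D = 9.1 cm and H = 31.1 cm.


Formula: V = pi * (D/2)^2 * H  (cylinder volume)
Radius = D/2 = 9.1/2 = 4.55 cm
V = pi * 4.55^2 * 31.1 = 2022.7074 cm^3

Answer: 2022.7074 cm^3


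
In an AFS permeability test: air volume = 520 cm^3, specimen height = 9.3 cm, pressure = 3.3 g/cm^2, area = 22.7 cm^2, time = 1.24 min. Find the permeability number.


Formula: Permeability Number P = (V * H) / (p * A * t)
Numerator: V * H = 520 * 9.3 = 4836.0
Denominator: p * A * t = 3.3 * 22.7 * 1.24 = 92.8884
P = 4836.0 / 92.8884 = 52.0625


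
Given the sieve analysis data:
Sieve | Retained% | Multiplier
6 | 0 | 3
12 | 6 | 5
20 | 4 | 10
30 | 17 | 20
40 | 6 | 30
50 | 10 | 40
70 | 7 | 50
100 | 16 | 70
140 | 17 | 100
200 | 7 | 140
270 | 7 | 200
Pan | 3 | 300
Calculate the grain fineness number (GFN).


Formula: GFN = sum(pct * multiplier) / sum(pct)
sum(pct * multiplier) = 7440
sum(pct) = 100
GFN = 7440 / 100 = 74.40

Answer: 74.40


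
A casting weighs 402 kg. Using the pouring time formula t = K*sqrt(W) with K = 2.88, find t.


Formula: t = K * sqrt(W)
sqrt(W) = sqrt(402) = 20.04994
t = 2.88 * 20.04994 = 57.7438 s


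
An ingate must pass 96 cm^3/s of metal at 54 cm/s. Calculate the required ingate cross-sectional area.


Formula: A_ingate = Q / v  (continuity equation)
A = 96 cm^3/s / 54 cm/s = 1.7778 cm^2


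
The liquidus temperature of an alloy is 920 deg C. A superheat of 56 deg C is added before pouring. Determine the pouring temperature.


Formula: T_pour = T_melt + Superheat
T_pour = 920 + 56 = 976 deg C

Final answer: 976 deg C


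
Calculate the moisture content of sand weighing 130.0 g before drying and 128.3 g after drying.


Formula: MC = (W_wet - W_dry) / W_wet * 100
Water mass = 130.0 - 128.3 = 1.7 g
MC = 1.7 / 130.0 * 100 = 1.3077%


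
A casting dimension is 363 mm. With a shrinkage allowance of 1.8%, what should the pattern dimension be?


Formula: L_pattern = L_casting * (1 + shrinkage_rate/100)
Shrinkage factor = 1 + 1.8/100 = 1.018
L_pattern = 363 mm * 1.018 = 369.5340 mm

Answer: 369.5340 mm


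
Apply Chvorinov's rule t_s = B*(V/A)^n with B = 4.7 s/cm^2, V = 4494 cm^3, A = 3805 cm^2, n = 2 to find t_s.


Formula: t_s = B * (V/A)^n  (Chvorinov's rule, n=2)
Modulus M = V/A = 4494/3805 = 1.181078 cm
M^2 = 1.181078^2 = 1.394945 cm^2
t_s = 4.7 * 1.394945 = 6.5562 s


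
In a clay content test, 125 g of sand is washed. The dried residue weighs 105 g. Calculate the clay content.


Formula: Clay% = (W_total - W_washed) / W_total * 100
Clay mass = 125 - 105 = 20 g
Clay% = 20 / 125 * 100 = 16.0000%

Answer: 16.0000%


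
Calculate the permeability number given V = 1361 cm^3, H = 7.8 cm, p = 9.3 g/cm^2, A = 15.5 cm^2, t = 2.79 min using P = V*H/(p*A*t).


Formula: Permeability Number P = (V * H) / (p * A * t)
Numerator: V * H = 1361 * 7.8 = 10615.8
Denominator: p * A * t = 9.3 * 15.5 * 2.79 = 402.1785
P = 10615.8 / 402.1785 = 26.3957

Answer: 26.3957


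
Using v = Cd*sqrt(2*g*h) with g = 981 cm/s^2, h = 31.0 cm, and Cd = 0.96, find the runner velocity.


Formula: v = Cd * sqrt(2 * g * h)  (Torricelli with discharge coefficient)
2*g*h = 2 * 981 * 31.0 = 60822.0 cm^2/s^2
sqrt(60822.0) = 246.62117 cm/s
v = 0.96 * 246.62117 = 236.7563 cm/s


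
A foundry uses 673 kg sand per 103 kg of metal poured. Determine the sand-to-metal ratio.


Formula: Sand-to-Metal Ratio = W_sand / W_metal
Ratio = 673 kg / 103 kg = 6.5340

Answer: 6.5340


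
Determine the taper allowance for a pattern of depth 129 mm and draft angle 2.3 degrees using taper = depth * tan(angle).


Formula: taper = depth * tan(draft_angle)
tan(2.3 deg) = 0.0401641
taper = 129 mm * 0.0401641 = 5.1812 mm

5.1812 mm


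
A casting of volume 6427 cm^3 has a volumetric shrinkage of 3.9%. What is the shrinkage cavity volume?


Formula: V_shrink = V_casting * shrinkage_pct / 100
V_shrink = 6427 cm^3 * 3.9 / 100 = 250.6530 cm^3

Answer: 250.6530 cm^3


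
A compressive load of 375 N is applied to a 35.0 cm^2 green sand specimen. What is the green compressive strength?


Formula: Compressive Strength = Force / Area
Strength = 375 N / 35.0 cm^2 = 10.7143 N/cm^2

10.7143 N/cm^2


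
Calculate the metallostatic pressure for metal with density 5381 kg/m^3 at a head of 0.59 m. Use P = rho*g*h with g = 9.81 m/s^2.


Formula: P = rho * g * h
rho * g = 5381 * 9.81 = 52787.61 N/m^3
P = 52787.61 * 0.59 = 31144.6899 Pa

31144.6899 Pa


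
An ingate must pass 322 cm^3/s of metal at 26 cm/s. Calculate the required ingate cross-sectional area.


Formula: A_ingate = Q / v  (continuity equation)
A = 322 cm^3/s / 26 cm/s = 12.3846 cm^2

12.3846 cm^2


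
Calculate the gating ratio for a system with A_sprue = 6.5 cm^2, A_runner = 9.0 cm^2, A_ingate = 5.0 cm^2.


Sprue:Runner:Ingate = 1 : 9.0/6.5 : 5.0/6.5 = 1:1.38:0.77

Final answer: 1:1.38:0.77


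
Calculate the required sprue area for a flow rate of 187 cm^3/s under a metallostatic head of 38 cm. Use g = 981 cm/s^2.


Formula: v = sqrt(2*g*h), A = Q/v
Velocity: v = sqrt(2 * 981 * 38) = sqrt(74556) = 273.0494 cm/s
Sprue area: A = Q / v = 187 / 273.0494 = 0.6849 cm^2

Answer: 0.6849 cm^2


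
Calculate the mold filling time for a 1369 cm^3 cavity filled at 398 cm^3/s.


Formula: t_fill = V_mold / Q_flow
t = 1369 cm^3 / 398 cm^3/s = 3.4397 s

3.4397 s


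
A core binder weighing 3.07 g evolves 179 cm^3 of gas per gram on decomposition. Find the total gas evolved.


Formula: V_gas = W_binder * gas_evolution_rate
V = 3.07 g * 179 cm^3/g = 549.5300 cm^3

Final answer: 549.5300 cm^3


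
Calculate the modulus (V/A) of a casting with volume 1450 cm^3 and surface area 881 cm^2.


Formula: Casting Modulus M = V / A
M = 1450 cm^3 / 881 cm^2 = 1.6459 cm


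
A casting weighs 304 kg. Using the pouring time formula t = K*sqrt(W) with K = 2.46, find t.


Formula: t = K * sqrt(W)
sqrt(W) = sqrt(304) = 17.43560
t = 2.46 * 17.43560 = 42.8916 s

42.8916 s


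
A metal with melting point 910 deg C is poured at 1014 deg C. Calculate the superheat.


Formula: Superheat = T_pour - T_melt
Superheat = 1014 - 910 = 104 deg C

104 deg C


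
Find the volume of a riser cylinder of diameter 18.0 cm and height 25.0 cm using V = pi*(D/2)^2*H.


Formula: V = pi * (D/2)^2 * H  (cylinder volume)
Radius = D/2 = 18.0/2 = 9.0 cm
V = pi * 9.0^2 * 25.0 = 6361.7251 cm^3

Final answer: 6361.7251 cm^3


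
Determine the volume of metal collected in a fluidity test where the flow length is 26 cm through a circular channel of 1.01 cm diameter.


Formula: V = pi * (d/2)^2 * L  (cylinder volume)
Radius = 1.01/2 = 0.505 cm
V = pi * 0.505^2 * 26 = 20.8308 cm^3

20.8308 cm^3


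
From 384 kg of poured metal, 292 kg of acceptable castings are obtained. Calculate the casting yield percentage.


Formula: Casting Yield = (W_good / W_total) * 100
Yield = (292 kg / 384 kg) * 100 = 76.0417%


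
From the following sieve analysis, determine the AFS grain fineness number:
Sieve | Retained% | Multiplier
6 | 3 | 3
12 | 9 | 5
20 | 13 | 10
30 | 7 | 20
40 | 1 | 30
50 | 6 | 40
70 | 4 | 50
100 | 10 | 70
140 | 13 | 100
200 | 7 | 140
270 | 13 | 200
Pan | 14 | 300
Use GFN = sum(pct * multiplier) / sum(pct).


Formula: GFN = sum(pct * multiplier) / sum(pct)
sum(pct * multiplier) = 10574
sum(pct) = 100
GFN = 10574 / 100 = 105.74


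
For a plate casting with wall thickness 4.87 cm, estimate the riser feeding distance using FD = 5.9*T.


Formula: FD = 5.9 * T  (riser feeding-distance rule)
FD = 5.9 * 4.87 cm = 28.7330 cm


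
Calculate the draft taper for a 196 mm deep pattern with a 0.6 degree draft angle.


Formula: taper = depth * tan(draft_angle)
tan(0.6 deg) = 0.0104724
taper = 196 mm * 0.0104724 = 2.0526 mm


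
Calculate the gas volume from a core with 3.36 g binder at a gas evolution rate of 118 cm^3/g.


Formula: V_gas = W_binder * gas_evolution_rate
V = 3.36 g * 118 cm^3/g = 396.4800 cm^3

396.4800 cm^3


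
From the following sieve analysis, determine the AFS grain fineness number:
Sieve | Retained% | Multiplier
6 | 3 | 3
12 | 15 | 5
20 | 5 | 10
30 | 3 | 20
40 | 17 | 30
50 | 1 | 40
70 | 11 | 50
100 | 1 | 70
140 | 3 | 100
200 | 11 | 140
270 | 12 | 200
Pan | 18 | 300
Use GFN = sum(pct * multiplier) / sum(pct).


Formula: GFN = sum(pct * multiplier) / sum(pct)
sum(pct * multiplier) = 11004
sum(pct) = 100
GFN = 11004 / 100 = 110.04

Final answer: 110.04


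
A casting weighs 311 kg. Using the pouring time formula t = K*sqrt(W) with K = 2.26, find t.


Formula: t = K * sqrt(W)
sqrt(W) = sqrt(311) = 17.63519
t = 2.26 * 17.63519 = 39.8555 s

39.8555 s


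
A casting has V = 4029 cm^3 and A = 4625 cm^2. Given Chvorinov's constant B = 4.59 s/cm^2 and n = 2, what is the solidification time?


Formula: t_s = B * (V/A)^n  (Chvorinov's rule, n=2)
Modulus M = V/A = 4029/4625 = 0.871135 cm
M^2 = 0.871135^2 = 0.758876 cm^2
t_s = 4.59 * 0.758876 = 3.4832 s


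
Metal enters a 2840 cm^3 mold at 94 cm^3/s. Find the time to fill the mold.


Formula: t_fill = V_mold / Q_flow
t = 2840 cm^3 / 94 cm^3/s = 30.2128 s

Final answer: 30.2128 s


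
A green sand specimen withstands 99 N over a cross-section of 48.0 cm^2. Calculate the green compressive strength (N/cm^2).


Formula: Compressive Strength = Force / Area
Strength = 99 N / 48.0 cm^2 = 2.0625 N/cm^2


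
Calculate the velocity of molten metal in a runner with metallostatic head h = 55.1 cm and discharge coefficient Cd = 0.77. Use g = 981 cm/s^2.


Formula: v = Cd * sqrt(2 * g * h)  (Torricelli with discharge coefficient)
2*g*h = 2 * 981 * 55.1 = 108106.2 cm^2/s^2
sqrt(108106.2) = 328.79507 cm/s
v = 0.77 * 328.79507 = 253.1722 cm/s

Answer: 253.1722 cm/s


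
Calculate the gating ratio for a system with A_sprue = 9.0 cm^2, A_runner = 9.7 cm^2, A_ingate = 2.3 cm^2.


Sprue:Runner:Ingate = 1 : 9.7/9.0 : 2.3/9.0 = 1:1.08:0.26

Answer: 1:1.08:0.26


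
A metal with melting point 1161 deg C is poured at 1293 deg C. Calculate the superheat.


Formula: Superheat = T_pour - T_melt
Superheat = 1293 - 1161 = 132 deg C


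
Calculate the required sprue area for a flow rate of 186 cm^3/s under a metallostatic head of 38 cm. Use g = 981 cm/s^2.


Formula: v = sqrt(2*g*h), A = Q/v
Velocity: v = sqrt(2 * 981 * 38) = sqrt(74556) = 273.0494 cm/s
Sprue area: A = Q / v = 186 / 273.0494 = 0.6812 cm^2

Answer: 0.6812 cm^2


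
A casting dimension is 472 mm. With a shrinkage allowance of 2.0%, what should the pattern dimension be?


Formula: L_pattern = L_casting * (1 + shrinkage_rate/100)
Shrinkage factor = 1 + 2.0/100 = 1.02
L_pattern = 472 mm * 1.02 = 481.4400 mm


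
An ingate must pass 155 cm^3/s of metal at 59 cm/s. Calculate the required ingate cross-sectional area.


Formula: A_ingate = Q / v  (continuity equation)
A = 155 cm^3/s / 59 cm/s = 2.6271 cm^2

Answer: 2.6271 cm^2


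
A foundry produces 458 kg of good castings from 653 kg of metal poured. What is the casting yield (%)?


Formula: Casting Yield = (W_good / W_total) * 100
Yield = (458 kg / 653 kg) * 100 = 70.1378%


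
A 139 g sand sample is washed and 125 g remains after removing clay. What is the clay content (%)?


Formula: Clay% = (W_total - W_washed) / W_total * 100
Clay mass = 139 - 125 = 14 g
Clay% = 14 / 139 * 100 = 10.0719%

Answer: 10.0719%


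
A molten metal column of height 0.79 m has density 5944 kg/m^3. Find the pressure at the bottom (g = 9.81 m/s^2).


Formula: P = rho * g * h
rho * g = 5944 * 9.81 = 58310.64 N/m^3
P = 58310.64 * 0.79 = 46065.4056 Pa

Final answer: 46065.4056 Pa


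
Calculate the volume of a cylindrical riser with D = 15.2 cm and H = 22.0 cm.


Formula: V = pi * (D/2)^2 * H  (cylinder volume)
Radius = D/2 = 15.2/2 = 7.6 cm
V = pi * 7.6^2 * 22.0 = 3992.0846 cm^3

Final answer: 3992.0846 cm^3


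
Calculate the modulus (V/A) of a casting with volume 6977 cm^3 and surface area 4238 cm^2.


Formula: Casting Modulus M = V / A
M = 6977 cm^3 / 4238 cm^2 = 1.6463 cm

Final answer: 1.6463 cm


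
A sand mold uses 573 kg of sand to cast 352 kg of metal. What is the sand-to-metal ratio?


Formula: Sand-to-Metal Ratio = W_sand / W_metal
Ratio = 573 kg / 352 kg = 1.6278


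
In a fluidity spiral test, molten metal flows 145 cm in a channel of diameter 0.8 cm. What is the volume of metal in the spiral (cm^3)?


Formula: V = pi * (d/2)^2 * L  (cylinder volume)
Radius = 0.8/2 = 0.4 cm
V = pi * 0.4^2 * 145 = 72.8849 cm^3

Final answer: 72.8849 cm^3


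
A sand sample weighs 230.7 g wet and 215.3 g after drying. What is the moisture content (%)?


Formula: MC = (W_wet - W_dry) / W_wet * 100
Water mass = 230.7 - 215.3 = 15.4 g
MC = 15.4 / 230.7 * 100 = 6.6753%


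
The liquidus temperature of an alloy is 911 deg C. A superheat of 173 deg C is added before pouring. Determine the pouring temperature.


Formula: T_pour = T_melt + Superheat
T_pour = 911 + 173 = 1084 deg C


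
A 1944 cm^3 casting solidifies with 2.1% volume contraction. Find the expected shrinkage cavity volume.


Formula: V_shrink = V_casting * shrinkage_pct / 100
V_shrink = 1944 cm^3 * 2.1 / 100 = 40.8240 cm^3

Final answer: 40.8240 cm^3


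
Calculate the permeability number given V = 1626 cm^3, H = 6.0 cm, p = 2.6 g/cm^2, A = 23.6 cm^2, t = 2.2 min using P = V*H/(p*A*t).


Formula: Permeability Number P = (V * H) / (p * A * t)
Numerator: V * H = 1626 * 6.0 = 9756.0
Denominator: p * A * t = 2.6 * 23.6 * 2.2 = 134.992
P = 9756.0 / 134.992 = 72.2709

Answer: 72.2709


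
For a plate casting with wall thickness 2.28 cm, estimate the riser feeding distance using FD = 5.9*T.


Formula: FD = 5.9 * T  (riser feeding-distance rule)
FD = 5.9 * 2.28 cm = 13.4520 cm

Answer: 13.4520 cm


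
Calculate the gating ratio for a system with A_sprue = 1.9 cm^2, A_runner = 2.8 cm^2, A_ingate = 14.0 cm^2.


Sprue:Runner:Ingate = 1 : 2.8/1.9 : 14.0/1.9 = 1:1.47:7.37

Answer: 1:1.47:7.37


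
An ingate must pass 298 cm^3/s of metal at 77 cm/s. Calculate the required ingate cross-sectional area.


Formula: A_ingate = Q / v  (continuity equation)
A = 298 cm^3/s / 77 cm/s = 3.8701 cm^2

Answer: 3.8701 cm^2


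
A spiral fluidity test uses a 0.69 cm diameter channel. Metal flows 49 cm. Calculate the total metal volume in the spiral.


Formula: V = pi * (d/2)^2 * L  (cylinder volume)
Radius = 0.69/2 = 0.345 cm
V = pi * 0.345^2 * 49 = 18.3225 cm^3

Final answer: 18.3225 cm^3


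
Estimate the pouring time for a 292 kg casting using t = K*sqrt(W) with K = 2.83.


Formula: t = K * sqrt(W)
sqrt(W) = sqrt(292) = 17.08801
t = 2.83 * 17.08801 = 48.3591 s

Final answer: 48.3591 s


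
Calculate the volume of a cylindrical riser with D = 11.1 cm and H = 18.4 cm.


Formula: V = pi * (D/2)^2 * H  (cylinder volume)
Radius = D/2 = 11.1/2 = 5.55 cm
V = pi * 5.55^2 * 18.4 = 1780.5479 cm^3

Final answer: 1780.5479 cm^3


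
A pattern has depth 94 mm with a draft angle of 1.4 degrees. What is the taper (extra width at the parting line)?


Formula: taper = depth * tan(draft_angle)
tan(1.4 deg) = 0.0244395
taper = 94 mm * 0.0244395 = 2.2973 mm

Answer: 2.2973 mm


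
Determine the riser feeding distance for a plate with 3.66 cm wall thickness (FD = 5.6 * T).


Formula: FD = 5.6 * T  (riser feeding-distance rule)
FD = 5.6 * 3.66 cm = 20.4960 cm

Final answer: 20.4960 cm


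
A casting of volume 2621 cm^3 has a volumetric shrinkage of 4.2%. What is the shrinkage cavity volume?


Formula: V_shrink = V_casting * shrinkage_pct / 100
V_shrink = 2621 cm^3 * 4.2 / 100 = 110.0820 cm^3

Answer: 110.0820 cm^3


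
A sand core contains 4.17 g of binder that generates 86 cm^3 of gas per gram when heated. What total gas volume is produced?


Formula: V_gas = W_binder * gas_evolution_rate
V = 4.17 g * 86 cm^3/g = 358.6200 cm^3

358.6200 cm^3


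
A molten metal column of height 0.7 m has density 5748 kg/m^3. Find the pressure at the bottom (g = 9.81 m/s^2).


Formula: P = rho * g * h
rho * g = 5748 * 9.81 = 56387.88 N/m^3
P = 56387.88 * 0.7 = 39471.5160 Pa


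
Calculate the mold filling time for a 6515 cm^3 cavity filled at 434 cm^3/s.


Formula: t_fill = V_mold / Q_flow
t = 6515 cm^3 / 434 cm^3/s = 15.0115 s

Final answer: 15.0115 s


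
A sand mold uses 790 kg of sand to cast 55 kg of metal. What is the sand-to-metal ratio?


Formula: Sand-to-Metal Ratio = W_sand / W_metal
Ratio = 790 kg / 55 kg = 14.3636

Final answer: 14.3636


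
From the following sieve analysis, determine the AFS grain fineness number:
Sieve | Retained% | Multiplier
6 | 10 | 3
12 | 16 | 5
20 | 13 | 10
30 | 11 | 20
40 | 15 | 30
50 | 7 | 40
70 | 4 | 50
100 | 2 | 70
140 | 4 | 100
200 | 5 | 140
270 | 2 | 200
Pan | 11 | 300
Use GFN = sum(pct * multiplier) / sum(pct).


Formula: GFN = sum(pct * multiplier) / sum(pct)
sum(pct * multiplier) = 6330
sum(pct) = 100
GFN = 6330 / 100 = 63.30


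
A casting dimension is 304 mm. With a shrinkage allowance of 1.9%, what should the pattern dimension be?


Formula: L_pattern = L_casting * (1 + shrinkage_rate/100)
Shrinkage factor = 1 + 1.9/100 = 1.019
L_pattern = 304 mm * 1.019 = 309.7760 mm

Final answer: 309.7760 mm


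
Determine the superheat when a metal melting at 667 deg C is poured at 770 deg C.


Formula: Superheat = T_pour - T_melt
Superheat = 770 - 667 = 103 deg C


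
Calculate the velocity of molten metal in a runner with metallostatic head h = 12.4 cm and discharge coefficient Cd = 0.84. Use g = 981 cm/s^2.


Formula: v = Cd * sqrt(2 * g * h)  (Torricelli with discharge coefficient)
2*g*h = 2 * 981 * 12.4 = 24328.8 cm^2/s^2
sqrt(24328.8) = 155.97692 cm/s
v = 0.84 * 155.97692 = 131.0206 cm/s

Answer: 131.0206 cm/s


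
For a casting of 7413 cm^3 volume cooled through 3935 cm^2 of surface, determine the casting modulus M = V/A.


Formula: Casting Modulus M = V / A
M = 7413 cm^3 / 3935 cm^2 = 1.8839 cm

Answer: 1.8839 cm


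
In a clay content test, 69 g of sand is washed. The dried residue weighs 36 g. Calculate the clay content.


Formula: Clay% = (W_total - W_washed) / W_total * 100
Clay mass = 69 - 36 = 33 g
Clay% = 33 / 69 * 100 = 47.8261%


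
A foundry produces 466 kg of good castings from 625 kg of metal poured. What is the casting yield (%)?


Formula: Casting Yield = (W_good / W_total) * 100
Yield = (466 kg / 625 kg) * 100 = 74.5600%

Final answer: 74.5600%


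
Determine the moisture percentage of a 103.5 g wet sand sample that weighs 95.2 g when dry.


Formula: MC = (W_wet - W_dry) / W_wet * 100
Water mass = 103.5 - 95.2 = 8.3 g
MC = 8.3 / 103.5 * 100 = 8.0193%

8.0193%


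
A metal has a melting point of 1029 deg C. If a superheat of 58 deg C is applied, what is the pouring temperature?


Formula: T_pour = T_melt + Superheat
T_pour = 1029 + 58 = 1087 deg C

Answer: 1087 deg C


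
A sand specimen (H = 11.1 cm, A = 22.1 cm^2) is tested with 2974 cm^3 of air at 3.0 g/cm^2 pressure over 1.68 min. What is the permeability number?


Formula: Permeability Number P = (V * H) / (p * A * t)
Numerator: V * H = 2974 * 11.1 = 33011.4
Denominator: p * A * t = 3.0 * 22.1 * 1.68 = 111.384
P = 33011.4 / 111.384 = 296.3747


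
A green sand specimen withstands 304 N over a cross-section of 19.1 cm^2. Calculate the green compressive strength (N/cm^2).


Formula: Compressive Strength = Force / Area
Strength = 304 N / 19.1 cm^2 = 15.9162 N/cm^2

15.9162 N/cm^2


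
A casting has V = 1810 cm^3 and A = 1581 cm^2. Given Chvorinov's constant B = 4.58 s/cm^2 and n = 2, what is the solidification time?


Formula: t_s = B * (V/A)^n  (Chvorinov's rule, n=2)
Modulus M = V/A = 1810/1581 = 1.144845 cm
M^2 = 1.144845^2 = 1.310670 cm^2
t_s = 4.58 * 1.310670 = 6.0029 s

Final answer: 6.0029 s


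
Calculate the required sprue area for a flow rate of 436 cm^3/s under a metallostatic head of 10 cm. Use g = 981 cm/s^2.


Formula: v = sqrt(2*g*h), A = Q/v
Velocity: v = sqrt(2 * 981 * 10) = sqrt(19620) = 140.0714 cm/s
Sprue area: A = Q / v = 436 / 140.0714 = 3.1127 cm^2

3.1127 cm^2


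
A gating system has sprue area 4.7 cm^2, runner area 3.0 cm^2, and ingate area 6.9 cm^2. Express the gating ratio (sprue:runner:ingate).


Sprue:Runner:Ingate = 1 : 3.0/4.7 : 6.9/4.7 = 1:0.64:1.47

1:0.64:1.47


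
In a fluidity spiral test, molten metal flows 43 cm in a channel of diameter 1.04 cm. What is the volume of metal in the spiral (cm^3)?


Formula: V = pi * (d/2)^2 * L  (cylinder volume)
Radius = 1.04/2 = 0.52 cm
V = pi * 0.52^2 * 43 = 36.5279 cm^3

Answer: 36.5279 cm^3


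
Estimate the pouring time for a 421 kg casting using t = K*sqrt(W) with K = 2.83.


Formula: t = K * sqrt(W)
sqrt(W) = sqrt(421) = 20.51828
t = 2.83 * 20.51828 = 58.0667 s

58.0667 s


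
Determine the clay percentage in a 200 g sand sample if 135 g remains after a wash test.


Formula: Clay% = (W_total - W_washed) / W_total * 100
Clay mass = 200 - 135 = 65 g
Clay% = 65 / 200 * 100 = 32.5000%


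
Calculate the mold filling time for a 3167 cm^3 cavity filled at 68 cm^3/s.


Formula: t_fill = V_mold / Q_flow
t = 3167 cm^3 / 68 cm^3/s = 46.5735 s

Final answer: 46.5735 s


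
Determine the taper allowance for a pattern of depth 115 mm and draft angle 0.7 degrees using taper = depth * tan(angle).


Formula: taper = depth * tan(draft_angle)
tan(0.7 deg) = 0.0122179
taper = 115 mm * 0.0122179 = 1.4051 mm

1.4051 mm


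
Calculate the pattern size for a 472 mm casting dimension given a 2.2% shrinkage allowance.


Formula: L_pattern = L_casting * (1 + shrinkage_rate/100)
Shrinkage factor = 1 + 2.2/100 = 1.022
L_pattern = 472 mm * 1.022 = 482.3840 mm

482.3840 mm


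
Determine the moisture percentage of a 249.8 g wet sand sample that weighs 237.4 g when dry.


Formula: MC = (W_wet - W_dry) / W_wet * 100
Water mass = 249.8 - 237.4 = 12.4 g
MC = 12.4 / 249.8 * 100 = 4.9640%


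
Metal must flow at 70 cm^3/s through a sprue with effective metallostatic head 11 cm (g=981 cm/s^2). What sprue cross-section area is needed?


Formula: v = sqrt(2*g*h), A = Q/v
Velocity: v = sqrt(2 * 981 * 11) = sqrt(21582) = 146.9081 cm/s
Sprue area: A = Q / v = 70 / 146.9081 = 0.4765 cm^2

Final answer: 0.4765 cm^2


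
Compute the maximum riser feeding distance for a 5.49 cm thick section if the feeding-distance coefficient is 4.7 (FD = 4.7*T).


Formula: FD = 4.7 * T  (riser feeding-distance rule)
FD = 4.7 * 5.49 cm = 25.8030 cm

Answer: 25.8030 cm


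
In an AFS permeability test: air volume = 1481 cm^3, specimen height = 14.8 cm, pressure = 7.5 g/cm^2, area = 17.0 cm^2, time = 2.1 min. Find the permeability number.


Formula: Permeability Number P = (V * H) / (p * A * t)
Numerator: V * H = 1481 * 14.8 = 21918.8
Denominator: p * A * t = 7.5 * 17.0 * 2.1 = 267.75
P = 21918.8 / 267.75 = 81.8629

Final answer: 81.8629


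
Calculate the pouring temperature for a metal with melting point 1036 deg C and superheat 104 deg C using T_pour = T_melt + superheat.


Formula: T_pour = T_melt + Superheat
T_pour = 1036 + 104 = 1140 deg C

Final answer: 1140 deg C


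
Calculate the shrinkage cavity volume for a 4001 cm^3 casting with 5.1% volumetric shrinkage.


Formula: V_shrink = V_casting * shrinkage_pct / 100
V_shrink = 4001 cm^3 * 5.1 / 100 = 204.0510 cm^3

Final answer: 204.0510 cm^3


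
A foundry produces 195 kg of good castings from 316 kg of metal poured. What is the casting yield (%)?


Formula: Casting Yield = (W_good / W_total) * 100
Yield = (195 kg / 316 kg) * 100 = 61.7089%


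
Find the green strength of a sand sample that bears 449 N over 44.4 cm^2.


Formula: Compressive Strength = Force / Area
Strength = 449 N / 44.4 cm^2 = 10.1126 N/cm^2

10.1126 N/cm^2


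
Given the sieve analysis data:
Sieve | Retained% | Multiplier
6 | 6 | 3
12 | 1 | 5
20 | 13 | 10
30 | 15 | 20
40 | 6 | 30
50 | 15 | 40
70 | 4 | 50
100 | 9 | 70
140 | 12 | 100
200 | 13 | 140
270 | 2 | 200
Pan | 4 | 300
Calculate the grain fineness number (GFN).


Formula: GFN = sum(pct * multiplier) / sum(pct)
sum(pct * multiplier) = 6683
sum(pct) = 100
GFN = 6683 / 100 = 66.83


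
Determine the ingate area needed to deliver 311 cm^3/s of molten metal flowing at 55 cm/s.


Formula: A_ingate = Q / v  (continuity equation)
A = 311 cm^3/s / 55 cm/s = 5.6545 cm^2

Final answer: 5.6545 cm^2


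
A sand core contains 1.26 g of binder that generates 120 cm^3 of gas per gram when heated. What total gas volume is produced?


Formula: V_gas = W_binder * gas_evolution_rate
V = 1.26 g * 120 cm^3/g = 151.2000 cm^3

Answer: 151.2000 cm^3


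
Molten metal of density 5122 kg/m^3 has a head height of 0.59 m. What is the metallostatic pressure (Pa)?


Formula: P = rho * g * h
rho * g = 5122 * 9.81 = 50246.82 N/m^3
P = 50246.82 * 0.59 = 29645.6238 Pa

Answer: 29645.6238 Pa


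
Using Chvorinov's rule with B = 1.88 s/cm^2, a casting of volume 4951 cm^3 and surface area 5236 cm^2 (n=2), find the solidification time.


Formula: t_s = B * (V/A)^n  (Chvorinov's rule, n=2)
Modulus M = V/A = 4951/5236 = 0.945569 cm
M^2 = 0.945569^2 = 0.894101 cm^2
t_s = 1.88 * 0.894101 = 1.6809 s

1.6809 s
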